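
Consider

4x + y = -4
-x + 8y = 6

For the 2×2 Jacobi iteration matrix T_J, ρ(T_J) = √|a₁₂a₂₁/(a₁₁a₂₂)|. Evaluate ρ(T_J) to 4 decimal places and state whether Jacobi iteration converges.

0.1768

a₁₂a₂₁/(a₁₁a₂₂) = (1)·(-1) / ((4)·(8)) = -0.031250
ρ = √|-0.031250| = √0.031250 = 0.1768
ρ < 1, so Jacobi converges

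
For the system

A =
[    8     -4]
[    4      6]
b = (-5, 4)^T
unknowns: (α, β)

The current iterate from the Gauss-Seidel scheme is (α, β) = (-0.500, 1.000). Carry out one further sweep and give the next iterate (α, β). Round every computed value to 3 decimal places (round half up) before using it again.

One sweep:
  α = (-5 - (-4)·1.000) / (8) = -0.125
  β = (4 - (4)·-0.125) / (6) = 0.750

(-0.125, 0.750)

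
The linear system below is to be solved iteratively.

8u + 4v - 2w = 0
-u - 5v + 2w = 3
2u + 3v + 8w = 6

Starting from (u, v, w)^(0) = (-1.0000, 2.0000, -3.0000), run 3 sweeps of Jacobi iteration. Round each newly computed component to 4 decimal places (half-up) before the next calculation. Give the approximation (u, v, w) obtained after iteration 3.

Iteration 1:
  u = (0 - (4)·2.0000 - (-2)·-3.0000) / (8) = -1.7500
  v = (3 - (-1)·-1.0000 - (2)·-3.0000) / (-5) = -1.6000
  w = (6 - (2)·-1.0000 - (3)·2.0000) / (8) = 0.2500
Iteration 2:
  u = (0 - (4)·-1.6000 - (-2)·0.2500) / (8) = 0.8625
  v = (3 - (-1)·-1.7500 - (2)·0.2500) / (-5) = -0.1500
  w = (6 - (2)·-1.7500 - (3)·-1.6000) / (8) = 1.7875
Iteration 3:
  u = (0 - (4)·-0.1500 - (-2)·1.7875) / (8) = 0.5219
  v = (3 - (-1)·0.8625 - (2)·1.7875) / (-5) = -0.0575
  w = (6 - (2)·0.8625 - (3)·-0.1500) / (8) = 0.5906

(0.5219, -0.0575, 0.5906)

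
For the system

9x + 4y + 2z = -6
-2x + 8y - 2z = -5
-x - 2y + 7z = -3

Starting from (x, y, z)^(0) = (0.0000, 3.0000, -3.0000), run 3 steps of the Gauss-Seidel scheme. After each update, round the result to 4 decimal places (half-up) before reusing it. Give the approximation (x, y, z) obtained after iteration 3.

(-0.1671, -0.8202, -0.6868)

Iteration 1:
  x = (-6 - (4)·3.0000 - (2)·-3.0000) / (9) = -1.3333
  y = (-5 - (-2)·-1.3333 - (-2)·-3.0000) / (8) = -1.7083
  z = (-3 - (-1)·-1.3333 - (-2)·-1.7083) / (7) = -1.1071
Iteration 2:
  x = (-6 - (4)·-1.7083 - (2)·-1.1071) / (9) = 0.3386
  y = (-5 - (-2)·0.3386 - (-2)·-1.1071) / (8) = -0.8171
  z = (-3 - (-1)·0.3386 - (-2)·-0.8171) / (7) = -0.6137
Iteration 3:
  x = (-6 - (4)·-0.8171 - (2)·-0.6137) / (9) = -0.1671
  y = (-5 - (-2)·-0.1671 - (-2)·-0.6137) / (8) = -0.8202
  z = (-3 - (-1)·-0.1671 - (-2)·-0.8202) / (7) = -0.6868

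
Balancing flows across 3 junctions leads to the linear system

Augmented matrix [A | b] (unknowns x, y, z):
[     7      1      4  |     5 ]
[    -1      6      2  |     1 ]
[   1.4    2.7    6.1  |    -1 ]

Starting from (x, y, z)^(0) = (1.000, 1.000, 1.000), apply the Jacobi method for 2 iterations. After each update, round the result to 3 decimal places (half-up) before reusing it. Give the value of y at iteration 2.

0.445

Iteration 1:
  x = (5 - (1)·1.000 - (4)·1.000) / (7) = 0.000
  y = (1 - (-1)·1.000 - (2)·1.000) / (6) = 0.000
  z = (-1 - (1.4)·1.000 - (2.7)·1.000) / (6.1) = -0.836
Iteration 2:
  x = (5 - (1)·0.000 - (4)·-0.836) / (7) = 1.192
  y = (1 - (-1)·0.000 - (2)·-0.836) / (6) = 0.445
  z = (-1 - (1.4)·0.000 - (2.7)·0.000) / (6.1) = -0.164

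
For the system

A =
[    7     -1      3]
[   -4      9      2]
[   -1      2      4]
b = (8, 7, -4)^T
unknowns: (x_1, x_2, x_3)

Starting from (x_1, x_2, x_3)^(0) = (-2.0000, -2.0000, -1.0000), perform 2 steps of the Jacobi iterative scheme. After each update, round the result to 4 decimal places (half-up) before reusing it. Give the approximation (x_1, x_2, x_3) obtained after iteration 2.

(1.3730, 1.4603, -0.7341)

Iteration 1:
  x_1 = (8 - (-1)·-2.0000 - (3)·-1.0000) / (7) = 1.2857
  x_2 = (7 - (-4)·-2.0000 - (2)·-1.0000) / (9) = 0.1111
  x_3 = (-4 - (-1)·-2.0000 - (2)·-2.0000) / (4) = -0.5000
Iteration 2:
  x_1 = (8 - (-1)·0.1111 - (3)·-0.5000) / (7) = 1.3730
  x_2 = (7 - (-4)·1.2857 - (2)·-0.5000) / (9) = 1.4603
  x_3 = (-4 - (-1)·1.2857 - (2)·0.1111) / (4) = -0.7341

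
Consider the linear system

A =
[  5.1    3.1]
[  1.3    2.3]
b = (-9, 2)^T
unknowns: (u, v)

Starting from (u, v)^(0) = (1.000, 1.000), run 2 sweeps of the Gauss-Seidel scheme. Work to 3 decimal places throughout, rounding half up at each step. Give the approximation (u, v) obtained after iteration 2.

Iteration 1:
  u = (-9 - (3.1)·1.000) / (5.1) = -2.373
  v = (2 - (1.3)·-2.373) / (2.3) = 2.211
Iteration 2:
  u = (-9 - (3.1)·2.211) / (5.1) = -3.109
  v = (2 - (1.3)·-3.109) / (2.3) = 2.627

(-3.109, 2.627)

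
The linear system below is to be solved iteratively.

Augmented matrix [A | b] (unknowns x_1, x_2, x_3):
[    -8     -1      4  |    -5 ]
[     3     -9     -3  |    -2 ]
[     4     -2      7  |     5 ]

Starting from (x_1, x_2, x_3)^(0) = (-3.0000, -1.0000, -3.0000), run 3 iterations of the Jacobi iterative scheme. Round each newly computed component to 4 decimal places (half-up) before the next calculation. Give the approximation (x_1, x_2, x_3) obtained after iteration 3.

Iteration 1:
  x_1 = (-5 - (-1)·-1.0000 - (4)·-3.0000) / (-8) = -0.7500
  x_2 = (-2 - (3)·-3.0000 - (-3)·-3.0000) / (-9) = 0.2222
  x_3 = (5 - (4)·-3.0000 - (-2)·-1.0000) / (7) = 2.1429
Iteration 2:
  x_1 = (-5 - (-1)·0.2222 - (4)·2.1429) / (-8) = 1.6687
  x_2 = (-2 - (3)·-0.7500 - (-3)·2.1429) / (-9) = -0.7421
  x_3 = (5 - (4)·-0.7500 - (-2)·0.2222) / (7) = 1.2063
Iteration 3:
  x_1 = (-5 - (-1)·-0.7421 - (4)·1.2063) / (-8) = 1.3209
  x_2 = (-2 - (3)·1.6687 - (-3)·1.2063) / (-9) = 0.3764
  x_3 = (5 - (4)·1.6687 - (-2)·-0.7421) / (7) = -0.4513

(1.3209, 0.3764, -0.4513)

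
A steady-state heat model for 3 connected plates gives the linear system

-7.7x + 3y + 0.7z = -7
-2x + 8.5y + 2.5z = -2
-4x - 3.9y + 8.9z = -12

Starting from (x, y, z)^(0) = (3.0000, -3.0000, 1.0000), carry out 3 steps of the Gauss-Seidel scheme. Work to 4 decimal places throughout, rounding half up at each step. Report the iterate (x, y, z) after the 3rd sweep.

(0.9728, 0.2701, -0.7927)

Iteration 1:
  x = (-7 - (3)·-3.0000 - (0.7)·1.0000) / (-7.7) = -0.1688
  y = (-2 - (-2)·-0.1688 - (2.5)·1.0000) / (8.5) = -0.5691
  z = (-12 - (-4)·-0.1688 - (-3.9)·-0.5691) / (8.9) = -1.6736
Iteration 2:
  x = (-7 - (3)·-0.5691 - (0.7)·-1.6736) / (-7.7) = 0.5352
  y = (-2 - (-2)·0.5352 - (2.5)·-1.6736) / (8.5) = 0.3829
  z = (-12 - (-4)·0.5352 - (-3.9)·0.3829) / (8.9) = -0.9400
Iteration 3:
  x = (-7 - (3)·0.3829 - (0.7)·-0.9400) / (-7.7) = 0.9728
  y = (-2 - (-2)·0.9728 - (2.5)·-0.9400) / (8.5) = 0.2701
  z = (-12 - (-4)·0.9728 - (-3.9)·0.2701) / (8.9) = -0.7927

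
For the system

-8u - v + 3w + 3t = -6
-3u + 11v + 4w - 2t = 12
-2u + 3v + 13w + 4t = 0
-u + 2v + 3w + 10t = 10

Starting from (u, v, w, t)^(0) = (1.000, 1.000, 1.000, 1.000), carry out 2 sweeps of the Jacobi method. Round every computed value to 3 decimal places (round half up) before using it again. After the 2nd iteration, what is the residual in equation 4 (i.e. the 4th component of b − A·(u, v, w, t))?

Iteration 1:
  u = (-6 - (-1)·1.000 - (3)·1.000 - (3)·1.000) / (-8) = 1.375
  v = (12 - (-3)·1.000 - (4)·1.000 - (-2)·1.000) / (11) = 1.182
  w = (0 - (-2)·1.000 - (3)·1.000 - (4)·1.000) / (13) = -0.385
  t = (10 - (-1)·1.000 - (2)·1.000 - (3)·1.000) / (10) = 0.600
Iteration 2:
  u = (-6 - (-1)·1.182 - (3)·-0.385 - (3)·0.600) / (-8) = 0.683
  v = (12 - (-3)·1.375 - (4)·-0.385 - (-2)·0.600) / (11) = 1.715
  w = (0 - (-2)·1.375 - (3)·1.182 - (4)·0.600) / (13) = -0.246
  t = (10 - (-1)·1.375 - (2)·1.182 - (3)·-0.385) / (10) = 1.017
Residual b − A·x = (-1.134, -1.798, -4.649, -2.179)

-2.179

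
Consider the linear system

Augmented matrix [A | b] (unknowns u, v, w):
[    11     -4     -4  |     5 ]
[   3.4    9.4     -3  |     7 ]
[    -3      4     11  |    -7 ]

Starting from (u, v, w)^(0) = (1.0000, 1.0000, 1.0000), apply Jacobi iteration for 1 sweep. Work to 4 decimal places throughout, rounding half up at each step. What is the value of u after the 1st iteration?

Iteration 1:
  u = (5 - (-4)·1.0000 - (-4)·1.0000) / (11) = 1.1818
  v = (7 - (3.4)·1.0000 - (-3)·1.0000) / (9.4) = 0.7021
  w = (-7 - (-3)·1.0000 - (4)·1.0000) / (11) = -0.7273

1.1818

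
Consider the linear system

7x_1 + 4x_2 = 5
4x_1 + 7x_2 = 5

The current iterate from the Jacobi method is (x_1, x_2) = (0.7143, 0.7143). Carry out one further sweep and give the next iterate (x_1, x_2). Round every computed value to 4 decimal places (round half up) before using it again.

One sweep:
  x_1 = (5 - (4)·0.7143) / (7) = 0.3061
  x_2 = (5 - (4)·0.7143) / (7) = 0.3061

(0.3061, 0.3061)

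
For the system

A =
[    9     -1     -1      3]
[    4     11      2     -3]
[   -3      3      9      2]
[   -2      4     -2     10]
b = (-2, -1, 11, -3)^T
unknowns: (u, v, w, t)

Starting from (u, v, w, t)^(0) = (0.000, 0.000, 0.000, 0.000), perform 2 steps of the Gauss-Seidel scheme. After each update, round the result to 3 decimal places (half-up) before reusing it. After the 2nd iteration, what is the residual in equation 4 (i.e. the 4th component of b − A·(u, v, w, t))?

-0.002

Iteration 1:
  u = (-2 - (-1)·0.000 - (-1)·0.000 - (3)·0.000) / (9) = -0.222
  v = (-1 - (4)·-0.222 - (2)·0.000 - (-3)·0.000) / (11) = -0.010
  w = (11 - (-3)·-0.222 - (3)·-0.010 - (2)·0.000) / (9) = 1.152
  t = (-3 - (-2)·-0.222 - (4)·-0.010 - (-2)·1.152) / (10) = -0.110
Iteration 2:
  u = (-2 - (-1)·-0.010 - (-1)·1.152 - (3)·-0.110) / (9) = -0.059
  v = (-1 - (4)·-0.059 - (2)·1.152 - (-3)·-0.110) / (11) = -0.309
  w = (11 - (-3)·-0.059 - (3)·-0.309 - (2)·-0.110) / (9) = 1.330
  t = (-3 - (-2)·-0.059 - (4)·-0.309 - (-2)·1.330) / (10) = 0.078
Residual b − A·x = (-0.682, 0.209, -0.376, -0.002)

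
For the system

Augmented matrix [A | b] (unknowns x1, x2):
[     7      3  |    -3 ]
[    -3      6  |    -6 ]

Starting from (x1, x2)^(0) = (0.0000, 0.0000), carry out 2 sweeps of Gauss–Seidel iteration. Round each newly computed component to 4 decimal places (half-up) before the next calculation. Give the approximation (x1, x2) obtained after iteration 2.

Iteration 1:
  x1 = (-3 - (3)·0.0000) / (7) = -0.4286
  x2 = (-6 - (-3)·-0.4286) / (6) = -1.2143
Iteration 2:
  x1 = (-3 - (3)·-1.2143) / (7) = 0.0918
  x2 = (-6 - (-3)·0.0918) / (6) = -0.9541

(0.0918, -0.9541)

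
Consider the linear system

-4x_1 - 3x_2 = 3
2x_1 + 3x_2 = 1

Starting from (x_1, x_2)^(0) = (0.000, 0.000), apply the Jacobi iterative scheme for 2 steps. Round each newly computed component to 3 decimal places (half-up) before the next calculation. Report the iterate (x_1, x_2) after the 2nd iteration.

Iteration 1:
  x_1 = (3 - (-3)·0.000) / (-4) = -0.750
  x_2 = (1 - (2)·0.000) / (3) = 0.333
Iteration 2:
  x_1 = (3 - (-3)·0.333) / (-4) = -1.000
  x_2 = (1 - (2)·-0.750) / (3) = 0.833

(-1.000, 0.833)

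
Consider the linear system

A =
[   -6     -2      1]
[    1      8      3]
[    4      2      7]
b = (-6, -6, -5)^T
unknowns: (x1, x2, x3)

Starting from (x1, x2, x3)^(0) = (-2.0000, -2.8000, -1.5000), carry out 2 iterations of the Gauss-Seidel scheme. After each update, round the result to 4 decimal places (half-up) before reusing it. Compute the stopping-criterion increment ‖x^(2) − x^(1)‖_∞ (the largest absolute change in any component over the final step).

Iteration 1:
  x1 = (-6 - (-2)·-2.8000 - (1)·-1.5000) / (-6) = 1.6833
  x2 = (-6 - (1)·1.6833 - (3)·-1.5000) / (8) = -0.3979
  x3 = (-5 - (4)·1.6833 - (2)·-0.3979) / (7) = -1.5625
Iteration 2:
  x1 = (-6 - (-2)·-0.3979 - (1)·-1.5625) / (-6) = 0.8722
  x2 = (-6 - (1)·0.8722 - (3)·-1.5625) / (8) = -0.2731
  x3 = (-5 - (4)·0.8722 - (2)·-0.2731) / (7) = -1.1347
Change: (-0.8111, 0.1248, 0.4278) → max |·| = 0.8111

0.8111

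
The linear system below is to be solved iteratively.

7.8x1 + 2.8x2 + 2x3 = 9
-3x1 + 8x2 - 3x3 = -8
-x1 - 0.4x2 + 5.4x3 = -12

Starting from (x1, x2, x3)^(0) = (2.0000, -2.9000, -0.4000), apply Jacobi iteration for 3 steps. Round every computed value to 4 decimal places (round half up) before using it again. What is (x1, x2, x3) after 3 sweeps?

(1.9501, -0.9996, -1.9515)

Iteration 1:
  x1 = (9 - (2.8)·-2.9000 - (2)·-0.4000) / (7.8) = 2.2974
  x2 = (-8 - (-3)·2.0000 - (-3)·-0.4000) / (8) = -0.4000
  x3 = (-12 - (-1)·2.0000 - (-0.4)·-2.9000) / (5.4) = -2.0667
Iteration 2:
  x1 = (9 - (2.8)·-0.4000 - (2)·-2.0667) / (7.8) = 1.8274
  x2 = (-8 - (-3)·2.2974 - (-3)·-2.0667) / (8) = -0.9135
  x3 = (-12 - (-1)·2.2974 - (-0.4)·-0.4000) / (5.4) = -1.8264
Iteration 3:
  x1 = (9 - (2.8)·-0.9135 - (2)·-1.8264) / (7.8) = 1.9501
  x2 = (-8 - (-3)·1.8274 - (-3)·-1.8264) / (8) = -0.9996
  x3 = (-12 - (-1)·1.8274 - (-0.4)·-0.9135) / (5.4) = -1.9515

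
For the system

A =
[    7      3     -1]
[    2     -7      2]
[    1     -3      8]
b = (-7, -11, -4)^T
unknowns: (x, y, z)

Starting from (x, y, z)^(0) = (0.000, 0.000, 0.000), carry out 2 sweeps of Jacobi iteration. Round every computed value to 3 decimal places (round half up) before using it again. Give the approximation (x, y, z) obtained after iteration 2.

(-1.745, 1.143, 0.214)

Iteration 1:
  x = (-7 - (3)·0.000 - (-1)·0.000) / (7) = -1.000
  y = (-11 - (2)·0.000 - (2)·0.000) / (-7) = 1.571
  z = (-4 - (1)·0.000 - (-3)·0.000) / (8) = -0.500
Iteration 2:
  x = (-7 - (3)·1.571 - (-1)·-0.500) / (7) = -1.745
  y = (-11 - (2)·-1.000 - (2)·-0.500) / (-7) = 1.143
  z = (-4 - (1)·-1.000 - (-3)·1.571) / (8) = 0.214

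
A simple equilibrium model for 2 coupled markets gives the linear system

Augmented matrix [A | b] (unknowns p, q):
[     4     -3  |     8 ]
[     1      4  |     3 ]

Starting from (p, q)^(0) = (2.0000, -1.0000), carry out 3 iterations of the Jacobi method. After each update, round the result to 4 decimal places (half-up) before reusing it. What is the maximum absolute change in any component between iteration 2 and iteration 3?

Iteration 1:
  p = (8 - (-3)·-1.0000) / (4) = 1.2500
  q = (3 - (1)·2.0000) / (4) = 0.2500
Iteration 2:
  p = (8 - (-3)·0.2500) / (4) = 2.1875
  q = (3 - (1)·1.2500) / (4) = 0.4375
Iteration 3:
  p = (8 - (-3)·0.4375) / (4) = 2.3281
  q = (3 - (1)·2.1875) / (4) = 0.2031
Change: (0.1406, -0.2344) → max |·| = 0.2344

0.2344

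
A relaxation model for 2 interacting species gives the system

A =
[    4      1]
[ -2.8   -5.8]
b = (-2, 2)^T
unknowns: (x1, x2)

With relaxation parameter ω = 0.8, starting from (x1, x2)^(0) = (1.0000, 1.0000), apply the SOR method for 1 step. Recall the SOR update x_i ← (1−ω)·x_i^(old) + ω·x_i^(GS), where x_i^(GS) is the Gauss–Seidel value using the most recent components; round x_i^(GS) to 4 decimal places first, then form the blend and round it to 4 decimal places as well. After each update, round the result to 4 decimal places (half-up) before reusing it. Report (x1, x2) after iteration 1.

(-0.4000, 0.0786)

Iteration 1:
  x1: GS value = (-2 - (1)·1.0000) / (4) = -0.7500;  x1 ← (1−ω)·1.0000 + ω·-0.7500 = -0.4000
  x2: GS value = (2 - (-2.8)·-0.4000) / (-5.8) = -0.1517;  x2 ← (1−ω)·1.0000 + ω·-0.1517 = 0.0786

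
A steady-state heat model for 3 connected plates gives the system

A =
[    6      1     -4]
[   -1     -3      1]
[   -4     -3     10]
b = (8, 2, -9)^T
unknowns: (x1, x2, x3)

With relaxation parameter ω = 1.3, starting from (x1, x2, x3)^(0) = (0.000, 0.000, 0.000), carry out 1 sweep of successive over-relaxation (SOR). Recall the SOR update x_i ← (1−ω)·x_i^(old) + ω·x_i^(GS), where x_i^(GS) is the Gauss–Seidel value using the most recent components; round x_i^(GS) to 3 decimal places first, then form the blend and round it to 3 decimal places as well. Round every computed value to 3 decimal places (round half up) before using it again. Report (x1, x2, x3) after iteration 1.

Iteration 1:
  x1: GS value = (8 - (1)·0.000 - (-4)·0.000) / (6) = 1.333;  x1 ← (1−ω)·0.000 + ω·1.333 = 1.733
  x2: GS value = (2 - (-1)·1.733 - (1)·0.000) / (-3) = -1.244;  x2 ← (1−ω)·0.000 + ω·-1.244 = -1.617
  x3: GS value = (-9 - (-4)·1.733 - (-3)·-1.617) / (10) = -0.692;  x3 ← (1−ω)·0.000 + ω·-0.692 = -0.900

(1.733, -1.617, -0.900)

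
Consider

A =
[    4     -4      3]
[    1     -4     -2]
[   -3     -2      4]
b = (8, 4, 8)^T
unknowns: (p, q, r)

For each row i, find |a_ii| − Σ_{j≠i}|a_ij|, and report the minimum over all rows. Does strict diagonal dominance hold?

row 1: |4| − (4+3) = -3
row 2: |-4| − (1+2) = 1
row 3: |4| − (3+2) = -1
minimum over rows = -3 → not strictly diagonally dominant

-3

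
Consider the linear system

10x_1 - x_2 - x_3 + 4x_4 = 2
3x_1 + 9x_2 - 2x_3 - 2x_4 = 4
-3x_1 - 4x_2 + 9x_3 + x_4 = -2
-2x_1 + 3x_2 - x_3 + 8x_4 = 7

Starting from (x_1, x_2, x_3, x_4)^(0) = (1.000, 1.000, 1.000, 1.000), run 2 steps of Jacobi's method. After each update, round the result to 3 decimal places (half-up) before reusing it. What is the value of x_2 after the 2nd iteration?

Iteration 1:
  x_1 = (2 - (-1)·1.000 - (-1)·1.000 - (4)·1.000) / (10) = 0.000
  x_2 = (4 - (3)·1.000 - (-2)·1.000 - (-2)·1.000) / (9) = 0.556
  x_3 = (-2 - (-3)·1.000 - (-4)·1.000 - (1)·1.000) / (9) = 0.444
  x_4 = (7 - (-2)·1.000 - (3)·1.000 - (-1)·1.000) / (8) = 0.875
Iteration 2:
  x_1 = (2 - (-1)·0.556 - (-1)·0.444 - (4)·0.875) / (10) = -0.050
  x_2 = (4 - (3)·0.000 - (-2)·0.444 - (-2)·0.875) / (9) = 0.738
  x_3 = (-2 - (-3)·0.000 - (-4)·0.556 - (1)·0.875) / (9) = -0.072
  x_4 = (7 - (-2)·0.000 - (3)·0.556 - (-1)·0.444) / (8) = 0.722

0.738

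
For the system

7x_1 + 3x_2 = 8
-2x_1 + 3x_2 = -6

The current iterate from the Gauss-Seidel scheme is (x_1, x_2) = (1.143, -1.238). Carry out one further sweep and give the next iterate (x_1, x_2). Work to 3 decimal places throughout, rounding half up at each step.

(1.673, -0.885)

One sweep:
  x_1 = (8 - (3)·-1.238) / (7) = 1.673
  x_2 = (-6 - (-2)·1.673) / (3) = -0.885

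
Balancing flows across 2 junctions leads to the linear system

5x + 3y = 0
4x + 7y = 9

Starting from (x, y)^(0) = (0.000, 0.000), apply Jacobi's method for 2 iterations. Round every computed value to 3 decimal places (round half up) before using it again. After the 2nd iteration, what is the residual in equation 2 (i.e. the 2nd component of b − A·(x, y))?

3.086

Iteration 1:
  x = (0 - (3)·0.000) / (5) = 0.000
  y = (9 - (4)·0.000) / (7) = 1.286
Iteration 2:
  x = (0 - (3)·1.286) / (5) = -0.772
  y = (9 - (4)·0.000) / (7) = 1.286
Residual b − A·x = (0.002, 3.086)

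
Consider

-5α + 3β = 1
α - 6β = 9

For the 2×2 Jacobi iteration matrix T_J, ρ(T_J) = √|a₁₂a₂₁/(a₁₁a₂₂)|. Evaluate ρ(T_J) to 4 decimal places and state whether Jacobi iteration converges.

a₁₂a₂₁/(a₁₁a₂₂) = (3)·(1) / ((-5)·(-6)) = 0.100000
ρ = √|0.100000| = √0.100000 = 0.3162
ρ < 1, so Jacobi converges

0.3162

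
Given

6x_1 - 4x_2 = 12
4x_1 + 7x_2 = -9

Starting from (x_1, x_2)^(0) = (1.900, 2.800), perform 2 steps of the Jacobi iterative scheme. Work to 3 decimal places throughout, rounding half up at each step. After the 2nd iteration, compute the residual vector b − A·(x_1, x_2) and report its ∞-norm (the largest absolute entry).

13.789

Iteration 1:
  x_1 = (12 - (-4)·2.800) / (6) = 3.867
  x_2 = (-9 - (4)·1.900) / (7) = -2.371
Iteration 2:
  x_1 = (12 - (-4)·-2.371) / (6) = 0.419
  x_2 = (-9 - (4)·3.867) / (7) = -3.495
Residual b − A·x = (-4.494, 13.789); ∞-norm = 13.789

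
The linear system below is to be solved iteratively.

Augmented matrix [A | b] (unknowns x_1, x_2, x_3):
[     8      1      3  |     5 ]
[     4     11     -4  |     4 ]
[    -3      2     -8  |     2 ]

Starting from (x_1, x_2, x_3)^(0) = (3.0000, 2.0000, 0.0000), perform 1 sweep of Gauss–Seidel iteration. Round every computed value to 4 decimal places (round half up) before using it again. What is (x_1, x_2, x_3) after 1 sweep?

(0.3750, 0.2273, -0.3338)

Iteration 1:
  x_1 = (5 - (1)·2.0000 - (3)·0.0000) / (8) = 0.3750
  x_2 = (4 - (4)·0.3750 - (-4)·0.0000) / (11) = 0.2273
  x_3 = (2 - (-3)·0.3750 - (2)·0.2273) / (-8) = -0.3338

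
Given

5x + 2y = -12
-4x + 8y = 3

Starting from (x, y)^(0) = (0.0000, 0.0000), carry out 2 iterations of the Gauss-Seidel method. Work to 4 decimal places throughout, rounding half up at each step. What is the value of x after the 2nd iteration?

-2.0700

Iteration 1:
  x = (-12 - (2)·0.0000) / (5) = -2.4000
  y = (3 - (-4)·-2.4000) / (8) = -0.8250
Iteration 2:
  x = (-12 - (2)·-0.8250) / (5) = -2.0700
  y = (3 - (-4)·-2.0700) / (8) = -0.6600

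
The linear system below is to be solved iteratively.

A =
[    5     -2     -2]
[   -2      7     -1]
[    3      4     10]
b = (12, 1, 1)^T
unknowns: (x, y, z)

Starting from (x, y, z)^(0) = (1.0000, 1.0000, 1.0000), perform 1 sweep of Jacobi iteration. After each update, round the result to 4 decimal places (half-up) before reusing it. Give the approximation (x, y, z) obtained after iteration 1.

Iteration 1:
  x = (12 - (-2)·1.0000 - (-2)·1.0000) / (5) = 3.2000
  y = (1 - (-2)·1.0000 - (-1)·1.0000) / (7) = 0.5714
  z = (1 - (3)·1.0000 - (4)·1.0000) / (10) = -0.6000

(3.2000, 0.5714, -0.6000)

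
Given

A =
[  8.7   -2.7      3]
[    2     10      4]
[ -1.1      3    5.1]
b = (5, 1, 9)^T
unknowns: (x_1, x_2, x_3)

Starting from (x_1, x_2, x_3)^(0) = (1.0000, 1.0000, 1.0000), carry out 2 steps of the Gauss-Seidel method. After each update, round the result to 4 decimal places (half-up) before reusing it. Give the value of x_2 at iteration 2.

-0.6918

Iteration 1:
  x_1 = (5 - (-2.7)·1.0000 - (3)·1.0000) / (8.7) = 0.5402
  x_2 = (1 - (2)·0.5402 - (4)·1.0000) / (10) = -0.4080
  x_3 = (9 - (-1.1)·0.5402 - (3)·-0.4080) / (5.1) = 2.1212
Iteration 2:
  x_1 = (5 - (-2.7)·-0.4080 - (3)·2.1212) / (8.7) = -0.2834
  x_2 = (1 - (2)·-0.2834 - (4)·2.1212) / (10) = -0.6918
  x_3 = (9 - (-1.1)·-0.2834 - (3)·-0.6918) / (5.1) = 2.1105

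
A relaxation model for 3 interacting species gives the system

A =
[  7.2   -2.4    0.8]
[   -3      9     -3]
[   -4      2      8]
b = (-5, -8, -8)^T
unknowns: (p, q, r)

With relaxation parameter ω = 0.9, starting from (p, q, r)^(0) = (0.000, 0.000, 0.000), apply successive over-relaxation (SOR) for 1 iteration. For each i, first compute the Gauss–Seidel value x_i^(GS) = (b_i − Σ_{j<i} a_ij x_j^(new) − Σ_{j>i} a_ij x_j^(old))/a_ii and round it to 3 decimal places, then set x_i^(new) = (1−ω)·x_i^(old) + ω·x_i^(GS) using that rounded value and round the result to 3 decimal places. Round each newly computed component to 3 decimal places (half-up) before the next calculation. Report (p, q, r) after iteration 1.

(-0.625, -0.987, -0.959)

Iteration 1:
  p: GS value = (-5 - (-2.4)·0.000 - (0.8)·0.000) / (7.2) = -0.694;  p ← (1−ω)·0.000 + ω·-0.694 = -0.625
  q: GS value = (-8 - (-3)·-0.625 - (-3)·0.000) / (9) = -1.097;  q ← (1−ω)·0.000 + ω·-1.097 = -0.987
  r: GS value = (-8 - (-4)·-0.625 - (2)·-0.987) / (8) = -1.066;  r ← (1−ω)·0.000 + ω·-1.066 = -0.959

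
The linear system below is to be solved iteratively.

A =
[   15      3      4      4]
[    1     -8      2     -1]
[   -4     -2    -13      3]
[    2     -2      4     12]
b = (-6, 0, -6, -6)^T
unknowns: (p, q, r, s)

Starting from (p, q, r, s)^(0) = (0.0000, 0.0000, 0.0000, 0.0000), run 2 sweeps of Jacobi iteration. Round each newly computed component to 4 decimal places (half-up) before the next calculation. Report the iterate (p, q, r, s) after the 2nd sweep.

(-0.3897, 0.1279, 0.4692, -0.5872)

Iteration 1:
  p = (-6 - (3)·0.0000 - (4)·0.0000 - (4)·0.0000) / (15) = -0.4000
  q = (0 - (1)·0.0000 - (2)·0.0000 - (-1)·0.0000) / (-8) = 0.0000
  r = (-6 - (-4)·0.0000 - (-2)·0.0000 - (3)·0.0000) / (-13) = 0.4615
  s = (-6 - (2)·0.0000 - (-2)·0.0000 - (4)·0.0000) / (12) = -0.5000
Iteration 2:
  p = (-6 - (3)·0.0000 - (4)·0.4615 - (4)·-0.5000) / (15) = -0.3897
  q = (0 - (1)·-0.4000 - (2)·0.4615 - (-1)·-0.5000) / (-8) = 0.1279
  r = (-6 - (-4)·-0.4000 - (-2)·0.0000 - (3)·-0.5000) / (-13) = 0.4692
  s = (-6 - (2)·-0.4000 - (-2)·0.0000 - (4)·0.4615) / (12) = -0.5872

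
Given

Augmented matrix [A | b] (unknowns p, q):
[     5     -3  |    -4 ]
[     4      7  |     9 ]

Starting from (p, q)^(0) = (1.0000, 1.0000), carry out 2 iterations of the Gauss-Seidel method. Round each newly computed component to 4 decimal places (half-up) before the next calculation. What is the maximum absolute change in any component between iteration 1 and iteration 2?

0.2400

Iteration 1:
  p = (-4 - (-3)·1.0000) / (5) = -0.2000
  q = (9 - (4)·-0.2000) / (7) = 1.4000
Iteration 2:
  p = (-4 - (-3)·1.4000) / (5) = 0.0400
  q = (9 - (4)·0.0400) / (7) = 1.2629
Change: (0.2400, -0.1371) → max |·| = 0.2400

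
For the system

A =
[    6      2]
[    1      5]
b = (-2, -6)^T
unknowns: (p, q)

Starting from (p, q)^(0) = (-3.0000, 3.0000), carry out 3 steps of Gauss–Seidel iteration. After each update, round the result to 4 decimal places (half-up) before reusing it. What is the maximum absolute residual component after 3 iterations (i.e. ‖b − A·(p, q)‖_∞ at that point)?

Iteration 1:
  p = (-2 - (2)·3.0000) / (6) = -1.3333
  q = (-6 - (1)·-1.3333) / (5) = -0.9333
Iteration 2:
  p = (-2 - (2)·-0.9333) / (6) = -0.0222
  q = (-6 - (1)·-0.0222) / (5) = -1.1956
Iteration 3:
  p = (-2 - (2)·-1.1956) / (6) = 0.0652
  q = (-6 - (1)·0.0652) / (5) = -1.2130
Residual b − A·x = (0.0348, -0.0002); ∞-norm = 0.0348

0.0348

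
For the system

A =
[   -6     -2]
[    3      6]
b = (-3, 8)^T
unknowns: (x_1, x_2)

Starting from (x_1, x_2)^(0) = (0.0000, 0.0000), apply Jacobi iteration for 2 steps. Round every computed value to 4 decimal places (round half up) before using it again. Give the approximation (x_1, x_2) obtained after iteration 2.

Iteration 1:
  x_1 = (-3 - (-2)·0.0000) / (-6) = 0.5000
  x_2 = (8 - (3)·0.0000) / (6) = 1.3333
Iteration 2:
  x_1 = (-3 - (-2)·1.3333) / (-6) = 0.0556
  x_2 = (8 - (3)·0.5000) / (6) = 1.0833

(0.0556, 1.0833)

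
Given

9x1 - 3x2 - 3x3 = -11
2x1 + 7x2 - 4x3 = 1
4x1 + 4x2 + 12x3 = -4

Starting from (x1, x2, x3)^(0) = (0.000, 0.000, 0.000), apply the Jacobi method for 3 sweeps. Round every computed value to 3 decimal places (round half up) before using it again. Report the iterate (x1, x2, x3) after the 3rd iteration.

Iteration 1:
  x1 = (-11 - (-3)·0.000 - (-3)·0.000) / (9) = -1.222
  x2 = (1 - (2)·0.000 - (-4)·0.000) / (7) = 0.143
  x3 = (-4 - (4)·0.000 - (4)·0.000) / (12) = -0.333
Iteration 2:
  x1 = (-11 - (-3)·0.143 - (-3)·-0.333) / (9) = -1.286
  x2 = (1 - (2)·-1.222 - (-4)·-0.333) / (7) = 0.302
  x3 = (-4 - (4)·-1.222 - (4)·0.143) / (12) = 0.026
Iteration 3:
  x1 = (-11 - (-3)·0.302 - (-3)·0.026) / (9) = -1.113
  x2 = (1 - (2)·-1.286 - (-4)·0.026) / (7) = 0.525
  x3 = (-4 - (4)·-1.286 - (4)·0.302) / (12) = -0.005

(-1.113, 0.525, -0.005)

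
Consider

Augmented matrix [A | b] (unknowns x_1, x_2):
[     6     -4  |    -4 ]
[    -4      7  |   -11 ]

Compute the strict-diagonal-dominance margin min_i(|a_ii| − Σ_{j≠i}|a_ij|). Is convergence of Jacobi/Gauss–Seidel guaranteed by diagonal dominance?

2

row 1: |6| − (4) = 2
row 2: |7| − (4) = 3
minimum over rows = 2 → strictly diagonally dominant (convergence guaranteed)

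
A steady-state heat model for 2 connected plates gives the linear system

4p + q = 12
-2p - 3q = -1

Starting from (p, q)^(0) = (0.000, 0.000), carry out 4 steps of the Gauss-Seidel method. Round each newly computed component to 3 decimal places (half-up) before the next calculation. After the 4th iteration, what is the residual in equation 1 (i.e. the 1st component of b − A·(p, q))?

0.007

Iteration 1:
  p = (12 - (1)·0.000) / (4) = 3.000
  q = (-1 - (-2)·3.000) / (-3) = -1.667
Iteration 2:
  p = (12 - (1)·-1.667) / (4) = 3.417
  q = (-1 - (-2)·3.417) / (-3) = -1.945
Iteration 3:
  p = (12 - (1)·-1.945) / (4) = 3.486
  q = (-1 - (-2)·3.486) / (-3) = -1.991
Iteration 4:
  p = (12 - (1)·-1.991) / (4) = 3.498
  q = (-1 - (-2)·3.498) / (-3) = -1.999
Residual b − A·x = (0.007, -0.001)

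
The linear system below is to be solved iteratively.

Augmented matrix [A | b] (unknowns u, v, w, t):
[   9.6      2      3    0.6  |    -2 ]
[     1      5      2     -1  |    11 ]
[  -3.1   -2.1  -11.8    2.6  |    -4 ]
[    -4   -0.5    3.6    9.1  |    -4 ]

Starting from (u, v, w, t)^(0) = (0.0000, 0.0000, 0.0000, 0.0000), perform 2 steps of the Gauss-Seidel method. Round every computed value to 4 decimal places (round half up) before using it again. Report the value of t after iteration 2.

-0.6086

Iteration 1:
  u = (-2 - (2)·0.0000 - (3)·0.0000 - (0.6)·0.0000) / (9.6) = -0.2083
  v = (11 - (1)·-0.2083 - (2)·0.0000 - (-1)·0.0000) / (5) = 2.2417
  w = (-4 - (-3.1)·-0.2083 - (-2.1)·2.2417 - (2.6)·0.0000) / (-11.8) = -0.0052
  t = (-4 - (-4)·-0.2083 - (-0.5)·2.2417 - (3.6)·-0.0052) / (9.1) = -0.4059
Iteration 2:
  u = (-2 - (2)·2.2417 - (3)·-0.0052 - (0.6)·-0.4059) / (9.6) = -0.6484
  v = (11 - (1)·-0.6484 - (2)·-0.0052 - (-1)·-0.4059) / (5) = 2.2506
  w = (-4 - (-3.1)·-0.6484 - (-2.1)·2.2506 - (2.6)·-0.4059) / (-11.8) = 0.0194
  t = (-4 - (-4)·-0.6484 - (-0.5)·2.2506 - (3.6)·0.0194) / (9.1) = -0.6086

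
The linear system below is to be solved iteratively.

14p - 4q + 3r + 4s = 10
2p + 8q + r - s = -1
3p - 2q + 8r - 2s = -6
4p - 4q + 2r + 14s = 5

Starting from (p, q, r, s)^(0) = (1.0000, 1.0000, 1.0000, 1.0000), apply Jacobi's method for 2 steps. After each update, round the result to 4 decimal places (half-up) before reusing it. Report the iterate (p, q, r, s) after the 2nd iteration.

(0.6798, -0.1451, -0.9777, 0.1964)

Iteration 1:
  p = (10 - (-4)·1.0000 - (3)·1.0000 - (4)·1.0000) / (14) = 0.5000
  q = (-1 - (2)·1.0000 - (1)·1.0000 - (-1)·1.0000) / (8) = -0.3750
  r = (-6 - (3)·1.0000 - (-2)·1.0000 - (-2)·1.0000) / (8) = -0.6250
  s = (5 - (4)·1.0000 - (-4)·1.0000 - (2)·1.0000) / (14) = 0.2143
Iteration 2:
  p = (10 - (-4)·-0.3750 - (3)·-0.6250 - (4)·0.2143) / (14) = 0.6798
  q = (-1 - (2)·0.5000 - (1)·-0.6250 - (-1)·0.2143) / (8) = -0.1451
  r = (-6 - (3)·0.5000 - (-2)·-0.3750 - (-2)·0.2143) / (8) = -0.9777
  s = (5 - (4)·0.5000 - (-4)·-0.3750 - (2)·-0.6250) / (14) = 0.1964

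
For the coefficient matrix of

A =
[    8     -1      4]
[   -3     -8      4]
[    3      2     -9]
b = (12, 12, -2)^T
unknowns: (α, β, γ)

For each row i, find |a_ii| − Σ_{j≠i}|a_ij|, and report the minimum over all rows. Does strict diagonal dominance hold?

1

row 1: |8| − (1+4) = 3
row 2: |-8| − (3+4) = 1
row 3: |-9| − (3+2) = 4
minimum over rows = 1 → strictly diagonally dominant (convergence guaranteed)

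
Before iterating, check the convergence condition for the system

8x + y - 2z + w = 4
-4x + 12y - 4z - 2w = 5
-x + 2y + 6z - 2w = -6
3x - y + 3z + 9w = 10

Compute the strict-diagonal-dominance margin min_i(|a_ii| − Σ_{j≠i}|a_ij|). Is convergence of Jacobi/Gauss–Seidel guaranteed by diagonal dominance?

row 1: |8| − (1+2+1) = 4
row 2: |12| − (4+4+2) = 2
row 3: |6| − (1+2+2) = 1
row 4: |9| − (3+1+3) = 2
minimum over rows = 1 → strictly diagonally dominant (convergence guaranteed)

1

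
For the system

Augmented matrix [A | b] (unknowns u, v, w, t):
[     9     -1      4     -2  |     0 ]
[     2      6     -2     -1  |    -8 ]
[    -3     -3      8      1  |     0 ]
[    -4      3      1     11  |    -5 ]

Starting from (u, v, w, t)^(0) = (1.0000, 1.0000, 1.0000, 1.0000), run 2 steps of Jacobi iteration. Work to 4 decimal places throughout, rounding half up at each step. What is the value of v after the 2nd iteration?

Iteration 1:
  u = (0 - (-1)·1.0000 - (4)·1.0000 - (-2)·1.0000) / (9) = -0.1111
  v = (-8 - (2)·1.0000 - (-2)·1.0000 - (-1)·1.0000) / (6) = -1.1667
  w = (0 - (-3)·1.0000 - (-3)·1.0000 - (1)·1.0000) / (8) = 0.6250
  t = (-5 - (-4)·1.0000 - (3)·1.0000 - (1)·1.0000) / (11) = -0.4545
Iteration 2:
  u = (0 - (-1)·-1.1667 - (4)·0.6250 - (-2)·-0.4545) / (9) = -0.5084
  v = (-8 - (2)·-0.1111 - (-2)·0.6250 - (-1)·-0.4545) / (6) = -1.1637
  w = (0 - (-3)·-0.1111 - (-3)·-1.1667 - (1)·-0.4545) / (8) = -0.4224
  t = (-5 - (-4)·-0.1111 - (3)·-1.1667 - (1)·0.6250) / (11) = -0.2336

-1.1637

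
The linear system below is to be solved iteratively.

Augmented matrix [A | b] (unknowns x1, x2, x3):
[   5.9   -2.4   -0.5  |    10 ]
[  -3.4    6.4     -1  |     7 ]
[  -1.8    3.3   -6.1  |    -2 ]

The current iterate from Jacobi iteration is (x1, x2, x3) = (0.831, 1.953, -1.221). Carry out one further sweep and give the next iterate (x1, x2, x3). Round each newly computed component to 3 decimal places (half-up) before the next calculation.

(2.386, 1.344, 1.139)

One sweep:
  x1 = (10 - (-2.4)·1.953 - (-0.5)·-1.221) / (5.9) = 2.386
  x2 = (7 - (-3.4)·0.831 - (-1)·-1.221) / (6.4) = 1.344
  x3 = (-2 - (-1.8)·0.831 - (3.3)·1.953) / (-6.1) = 1.139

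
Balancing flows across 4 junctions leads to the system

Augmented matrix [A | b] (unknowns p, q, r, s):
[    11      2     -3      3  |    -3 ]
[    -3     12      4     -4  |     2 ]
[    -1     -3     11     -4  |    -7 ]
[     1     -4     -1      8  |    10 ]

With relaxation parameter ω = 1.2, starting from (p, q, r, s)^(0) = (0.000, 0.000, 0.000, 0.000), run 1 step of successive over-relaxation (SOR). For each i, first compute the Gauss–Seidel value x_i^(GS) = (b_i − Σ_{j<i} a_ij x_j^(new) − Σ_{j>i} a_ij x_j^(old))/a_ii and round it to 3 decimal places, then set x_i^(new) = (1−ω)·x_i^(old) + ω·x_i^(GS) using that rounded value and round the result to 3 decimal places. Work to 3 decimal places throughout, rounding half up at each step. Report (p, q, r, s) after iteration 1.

Iteration 1:
  p: GS value = (-3 - (2)·0.000 - (-3)·0.000 - (3)·0.000) / (11) = -0.273;  p ← (1−ω)·0.000 + ω·-0.273 = -0.328
  q: GS value = (2 - (-3)·-0.328 - (4)·0.000 - (-4)·0.000) / (12) = 0.085;  q ← (1−ω)·0.000 + ω·0.085 = 0.102
  r: GS value = (-7 - (-1)·-0.328 - (-3)·0.102 - (-4)·0.000) / (11) = -0.638;  r ← (1−ω)·0.000 + ω·-0.638 = -0.766
  s: GS value = (10 - (1)·-0.328 - (-4)·0.102 - (-1)·-0.766) / (8) = 1.246;  s ← (1−ω)·0.000 + ω·1.246 = 1.495

(-0.328, 0.102, -0.766, 1.495)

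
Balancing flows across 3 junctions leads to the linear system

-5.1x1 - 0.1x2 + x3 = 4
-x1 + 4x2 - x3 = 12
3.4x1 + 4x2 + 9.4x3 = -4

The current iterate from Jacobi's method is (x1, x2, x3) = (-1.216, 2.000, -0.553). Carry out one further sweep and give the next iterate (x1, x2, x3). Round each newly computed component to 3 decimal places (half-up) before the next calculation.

(-0.932, 2.558, -0.837)

One sweep:
  x1 = (4 - (-0.1)·2.000 - (1)·-0.553) / (-5.1) = -0.932
  x2 = (12 - (-1)·-1.216 - (-1)·-0.553) / (4) = 2.558
  x3 = (-4 - (3.4)·-1.216 - (4)·2.000) / (9.4) = -0.837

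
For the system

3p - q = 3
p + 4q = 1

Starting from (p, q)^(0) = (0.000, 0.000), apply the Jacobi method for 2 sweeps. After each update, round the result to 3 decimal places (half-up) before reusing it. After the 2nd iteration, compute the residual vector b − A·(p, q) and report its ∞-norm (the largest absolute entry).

0.249

Iteration 1:
  p = (3 - (-1)·0.000) / (3) = 1.000
  q = (1 - (1)·0.000) / (4) = 0.250
Iteration 2:
  p = (3 - (-1)·0.250) / (3) = 1.083
  q = (1 - (1)·1.000) / (4) = 0.000
Residual b − A·x = (-0.249, -0.083); ∞-norm = 0.249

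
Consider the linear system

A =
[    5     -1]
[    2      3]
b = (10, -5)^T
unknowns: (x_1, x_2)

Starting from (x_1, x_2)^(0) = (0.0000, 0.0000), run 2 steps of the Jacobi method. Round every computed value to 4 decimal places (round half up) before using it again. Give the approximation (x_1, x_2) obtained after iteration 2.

Iteration 1:
  x_1 = (10 - (-1)·0.0000) / (5) = 2.0000
  x_2 = (-5 - (2)·0.0000) / (3) = -1.6667
Iteration 2:
  x_1 = (10 - (-1)·-1.6667) / (5) = 1.6667
  x_2 = (-5 - (2)·2.0000) / (3) = -3.0000

(1.6667, -3.0000)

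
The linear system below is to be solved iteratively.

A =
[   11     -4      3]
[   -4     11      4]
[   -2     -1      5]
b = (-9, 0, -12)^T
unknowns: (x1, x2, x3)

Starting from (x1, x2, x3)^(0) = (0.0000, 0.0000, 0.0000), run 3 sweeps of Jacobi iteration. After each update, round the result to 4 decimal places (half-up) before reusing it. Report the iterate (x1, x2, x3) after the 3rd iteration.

Iteration 1:
  x1 = (-9 - (-4)·0.0000 - (3)·0.0000) / (11) = -0.8182
  x2 = (0 - (-4)·0.0000 - (4)·0.0000) / (11) = 0.0000
  x3 = (-12 - (-2)·0.0000 - (-1)·0.0000) / (5) = -2.4000
Iteration 2:
  x1 = (-9 - (-4)·0.0000 - (3)·-2.4000) / (11) = -0.1636
  x2 = (0 - (-4)·-0.8182 - (4)·-2.4000) / (11) = 0.5752
  x3 = (-12 - (-2)·-0.8182 - (-1)·0.0000) / (5) = -2.7273
Iteration 3:
  x1 = (-9 - (-4)·0.5752 - (3)·-2.7273) / (11) = 0.1348
  x2 = (0 - (-4)·-0.1636 - (4)·-2.7273) / (11) = 0.9323
  x3 = (-12 - (-2)·-0.1636 - (-1)·0.5752) / (5) = -2.3504

(0.1348, 0.9323, -2.3504)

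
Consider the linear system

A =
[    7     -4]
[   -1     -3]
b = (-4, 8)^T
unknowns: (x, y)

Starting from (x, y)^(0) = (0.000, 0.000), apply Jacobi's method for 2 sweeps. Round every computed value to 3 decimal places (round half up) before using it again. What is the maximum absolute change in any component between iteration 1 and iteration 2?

Iteration 1:
  x = (-4 - (-4)·0.000) / (7) = -0.571
  y = (8 - (-1)·0.000) / (-3) = -2.667
Iteration 2:
  x = (-4 - (-4)·-2.667) / (7) = -2.095
  y = (8 - (-1)·-0.571) / (-3) = -2.476
Change: (-1.524, 0.191) → max |·| = 1.524

1.524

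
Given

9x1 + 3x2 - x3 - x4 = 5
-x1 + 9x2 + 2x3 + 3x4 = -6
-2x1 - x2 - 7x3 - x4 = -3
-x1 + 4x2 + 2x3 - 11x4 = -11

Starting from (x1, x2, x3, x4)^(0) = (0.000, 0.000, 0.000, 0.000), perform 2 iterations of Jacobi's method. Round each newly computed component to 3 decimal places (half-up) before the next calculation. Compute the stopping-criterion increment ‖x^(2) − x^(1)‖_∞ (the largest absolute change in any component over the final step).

0.381

Iteration 1:
  x1 = (5 - (3)·0.000 - (-1)·0.000 - (-1)·0.000) / (9) = 0.556
  x2 = (-6 - (-1)·0.000 - (2)·0.000 - (3)·0.000) / (9) = -0.667
  x3 = (-3 - (-2)·0.000 - (-1)·0.000 - (-1)·0.000) / (-7) = 0.429
  x4 = (-11 - (-1)·0.000 - (4)·0.000 - (2)·0.000) / (-11) = 1.000
Iteration 2:
  x1 = (5 - (3)·-0.667 - (-1)·0.429 - (-1)·1.000) / (9) = 0.937
  x2 = (-6 - (-1)·0.556 - (2)·0.429 - (3)·1.000) / (9) = -1.034
  x3 = (-3 - (-2)·0.556 - (-1)·-0.667 - (-1)·1.000) / (-7) = 0.222
  x4 = (-11 - (-1)·0.556 - (4)·-0.667 - (2)·0.429) / (-11) = 0.785
Change: (0.381, -0.367, -0.207, -0.215) → max |·| = 0.381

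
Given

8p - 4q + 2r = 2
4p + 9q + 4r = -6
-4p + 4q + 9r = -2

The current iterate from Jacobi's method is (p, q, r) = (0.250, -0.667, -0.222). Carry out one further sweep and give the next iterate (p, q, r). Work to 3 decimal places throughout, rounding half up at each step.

(-0.028, -0.679, 0.185)

One sweep:
  p = (2 - (-4)·-0.667 - (2)·-0.222) / (8) = -0.028
  q = (-6 - (4)·0.250 - (4)·-0.222) / (9) = -0.679
  r = (-2 - (-4)·0.250 - (4)·-0.667) / (9) = 0.185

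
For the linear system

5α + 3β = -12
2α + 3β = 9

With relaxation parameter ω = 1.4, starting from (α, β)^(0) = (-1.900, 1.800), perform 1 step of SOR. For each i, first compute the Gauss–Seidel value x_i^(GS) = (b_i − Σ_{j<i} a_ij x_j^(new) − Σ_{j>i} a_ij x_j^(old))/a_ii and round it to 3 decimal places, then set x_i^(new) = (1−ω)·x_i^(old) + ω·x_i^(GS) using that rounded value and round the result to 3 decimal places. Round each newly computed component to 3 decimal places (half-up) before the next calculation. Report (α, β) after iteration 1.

(-4.112, 7.317)

Iteration 1:
  α: GS value = (-12 - (3)·1.800) / (5) = -3.480;  α ← (1−ω)·-1.900 + ω·-3.480 = -4.112
  β: GS value = (9 - (2)·-4.112) / (3) = 5.741;  β ← (1−ω)·1.800 + ω·5.741 = 7.317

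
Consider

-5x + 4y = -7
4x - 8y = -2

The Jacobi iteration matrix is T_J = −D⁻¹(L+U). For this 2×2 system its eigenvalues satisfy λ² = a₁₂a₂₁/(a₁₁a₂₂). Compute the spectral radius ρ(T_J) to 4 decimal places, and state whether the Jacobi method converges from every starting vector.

a₁₂a₂₁/(a₁₁a₂₂) = (4)·(4) / ((-5)·(-8)) = 0.400000
ρ = √|0.400000| = √0.400000 = 0.6325
ρ < 1, so Jacobi converges

0.6325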